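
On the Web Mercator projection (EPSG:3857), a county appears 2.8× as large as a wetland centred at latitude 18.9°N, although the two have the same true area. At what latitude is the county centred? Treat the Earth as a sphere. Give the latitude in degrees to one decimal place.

55.6°

For equal true areas on Mercator, apparent areas scale as sec²φ, so the ratio is cos²φ₂ / cos²φ₁.
cos²φ₂ / cos²φ₁ = 2.8  ⇒  cos φ₁ = cos 18.9° / √2.8 = 0.9461/1.673 = 0.5654.
φ₁ = arccos(0.5654) ≈ 55.6°.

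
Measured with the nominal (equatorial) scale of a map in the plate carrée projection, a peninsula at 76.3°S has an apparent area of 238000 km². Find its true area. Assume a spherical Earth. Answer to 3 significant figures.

56400 km²

In the plate carrée (x = Rλ, y = Rφ), meridians are true-scale (h = 1) and parallels are stretched by k = sec φ.
Areal scale = h·k = 1 × sec φ; at 76.3°, h = 1.000, k = 4.222, so h·k = 4.222.
True area = apparent / (areal scale) = 238000 / 4.222 ≈ 56400 km².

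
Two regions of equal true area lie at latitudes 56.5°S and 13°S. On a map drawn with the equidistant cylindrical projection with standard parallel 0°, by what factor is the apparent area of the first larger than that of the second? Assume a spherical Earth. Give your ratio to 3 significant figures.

For the equirectangular projection with φ₀ = 0 (plate carrée), h = 1 along meridians and k = sec φ along parallels.
Areal scale at 56.5°: h·k = 1.000 × 1.812 = 1.812.
Areal scale at 13°: h·k = 1.000 × 1.026 = 1.026.
Ratio = 1.812/1.026 ≈ 1.77.

1.77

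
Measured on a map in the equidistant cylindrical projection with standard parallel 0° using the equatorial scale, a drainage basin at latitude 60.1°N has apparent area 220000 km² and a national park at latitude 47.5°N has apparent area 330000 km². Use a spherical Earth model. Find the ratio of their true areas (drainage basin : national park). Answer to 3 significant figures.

0.492

Plate carrée has h = 1 and k = sec φ, giving areal scale sec φ; true area = (apparent area) · cos φ.
True area of drainage basin: 220000 × cos(60.1°) = 220000 × 0.4985 = 109700 km².
True area of national park: 330000 × cos(47.5°) = 330000 × 0.6756 = 222900 km².
Ratio = 109700 / 222900 ≈ 0.492.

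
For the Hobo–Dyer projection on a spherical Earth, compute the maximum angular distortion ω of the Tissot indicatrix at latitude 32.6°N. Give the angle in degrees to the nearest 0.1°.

Hobo–Dyer is a cylindrical equal-area projection with standard parallels at ±37.5°. Cylindrical equal-area (φ₀ = 37.5°): h = cos φ / cos 37.5° along meridians, k = cos 37.5° / cos φ along parallels; h·k = 1.
At 32.6°: h = 1.062, k = 0.9417; principal scales a = 1.062, b = 0.9417.
sin(ω/2) = (a − b)/(a + b) = 0.1202/2.004 = 0.05998, so ω = 2 arcsin(0.05998) ≈ 6.9°.

6.9°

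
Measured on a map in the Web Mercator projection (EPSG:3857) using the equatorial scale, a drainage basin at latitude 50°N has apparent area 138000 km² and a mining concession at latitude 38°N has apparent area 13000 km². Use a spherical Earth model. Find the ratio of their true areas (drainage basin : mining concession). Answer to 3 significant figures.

Since Mercator area scale is 1/cos²φ, the true area equals the apparent area multiplied by cos²φ.
True area of drainage basin: 138000 × cos²(50°) = 138000 × 0.4132 = 57020 km².
True area of mining concession: 13000 × cos²(38°) = 13000 × 0.6210 = 8072 km².
Ratio = 57020 / 8072 ≈ 7.06.

7.06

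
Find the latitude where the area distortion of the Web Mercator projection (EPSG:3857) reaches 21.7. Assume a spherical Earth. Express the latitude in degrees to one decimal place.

Mercator areal scale is sec²φ.
sec²φ = 21.7  ⇒  cos²φ = 0.04608  ⇒  cos φ = 0.2147.
φ = arccos(0.2147) ≈ 77.6°.

77.6°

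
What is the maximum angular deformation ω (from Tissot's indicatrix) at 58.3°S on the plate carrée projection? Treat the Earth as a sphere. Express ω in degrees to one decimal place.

36.2°

In the plate carrée (x = Rλ, y = Rφ), meridians are true-scale (h = 1) and parallels are stretched by k = sec φ.
At 58.3°: h = 1.000, k = 1.903; principal scales a = 1.903, b = 1.000.
sin(ω/2) = (a − b)/(a + b) = 0.9031/2.903 = 0.3111, so ω = 2 arcsin(0.3111) ≈ 36.2°.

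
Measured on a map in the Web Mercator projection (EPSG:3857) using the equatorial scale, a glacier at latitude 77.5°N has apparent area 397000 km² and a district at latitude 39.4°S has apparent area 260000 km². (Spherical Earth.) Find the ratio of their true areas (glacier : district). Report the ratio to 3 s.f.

0.120

On Mercator the areal scale is sec²φ, so true area = apparent × cos²φ.
True area of glacier: 397000 × cos²(77.5°) = 397000 × 0.04685 = 18600 km².
True area of district: 260000 × cos²(39.4°) = 260000 × 0.5971 = 155300 km².
Ratio = 18600 / 155300 ≈ 0.120.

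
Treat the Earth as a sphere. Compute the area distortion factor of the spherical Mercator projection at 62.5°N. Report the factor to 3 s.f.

4.69

Mercator is conformal, so the point scale is isotropic: h = k = sec φ = 1/cos φ.
Areal scale = k² = sec²φ = 1/cos²(62.5°) = 1/0.4617² = 4.690.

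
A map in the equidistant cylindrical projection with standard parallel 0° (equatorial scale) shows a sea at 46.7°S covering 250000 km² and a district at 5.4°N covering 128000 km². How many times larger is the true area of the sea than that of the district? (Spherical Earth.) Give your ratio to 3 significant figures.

On the plate carrée, areal scale = h·k = 1 × sec φ, so true area = apparent × cos φ.
True area of sea: 250000 × cos(46.7°) = 250000 × 0.6858 = 171500 km².
True area of district: 128000 × cos(5.4°) = 128000 × 0.9956 = 127400 km².
Ratio = 171500 / 127400 ≈ 1.35.

1.35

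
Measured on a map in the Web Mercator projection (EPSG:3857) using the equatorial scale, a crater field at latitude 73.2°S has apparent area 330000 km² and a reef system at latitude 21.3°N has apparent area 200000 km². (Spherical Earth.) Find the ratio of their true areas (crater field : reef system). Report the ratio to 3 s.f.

0.159

Mercator's areal exaggeration is sec²φ; hence true area = (apparent area) · cos²φ.
True area of crater field: 330000 × cos²(73.2°) = 330000 × 0.08354 = 27570 km².
True area of reef system: 200000 × cos²(21.3°) = 200000 × 0.8680 = 173600 km².
Ratio = 27570 / 173600 ≈ 0.159.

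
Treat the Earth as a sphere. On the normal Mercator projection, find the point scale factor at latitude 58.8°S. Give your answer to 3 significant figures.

Mercator is conformal, so the point scale is isotropic: h = k = sec φ = 1/cos φ.
k = 1/cos 58.8° = 1/0.5180 = 1.930.

1.93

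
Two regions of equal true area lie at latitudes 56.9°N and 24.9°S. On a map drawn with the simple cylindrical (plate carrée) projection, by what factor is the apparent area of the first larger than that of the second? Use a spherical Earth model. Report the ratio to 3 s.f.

For the equirectangular projection with φ₀ = 0 (plate carrée), h = 1 along meridians and k = sec φ along parallels.
Areal scale at 56.9°: h·k = 1.000 × 1.831 = 1.831.
Areal scale at 24.9°: h·k = 1.000 × 1.102 = 1.102.
Ratio = 1.831/1.102 ≈ 1.66.

1.66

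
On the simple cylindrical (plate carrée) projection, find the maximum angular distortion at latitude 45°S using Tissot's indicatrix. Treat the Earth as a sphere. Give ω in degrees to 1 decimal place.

Plate carrée maps x = Rλ, y = Rφ. The meridian scale is h = 1 and the parallel scale is k = 1/cos φ = sec φ.
At 45°: h = 1.000, k = 1.414; principal scales a = 1.414, b = 1.000.
sin(ω/2) = (a − b)/(a + b) = 0.4142/2.414 = 0.1716, so ω = 2 arcsin(0.1716) ≈ 19.8°.

19.8°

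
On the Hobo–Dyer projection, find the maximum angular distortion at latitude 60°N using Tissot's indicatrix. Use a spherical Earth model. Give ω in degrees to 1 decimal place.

51.1°

Hobo–Dyer is a cylindrical equal-area projection with standard parallels at ±37.5°. A cylindrical equal-area projection with standard parallel φ₀ has meridian scale h = cos φ / cos φ₀ and parallel scale k = cos φ₀ / cos φ (so areas are preserved, h·k = 1).
At 60°: h = 0.6302, k = 1.587; principal scales a = 1.587, b = 0.6302.
sin(ω/2) = (a − b)/(a + b) = 0.9565/2.217 = 0.4314, so ω = 2 arcsin(0.4314) ≈ 51.1°.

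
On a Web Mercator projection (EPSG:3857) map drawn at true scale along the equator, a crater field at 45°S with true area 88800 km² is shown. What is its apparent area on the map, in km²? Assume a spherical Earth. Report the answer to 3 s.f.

178000 km²

Mercator is conformal, so the point scale is isotropic: h = k = sec φ = 1/cos φ.
Areal scale = k² = sec²φ = 1/cos²(45°) = 1/0.7071² = 2.000.
Apparent area = 88800 × 2.000 ≈ 178000 km².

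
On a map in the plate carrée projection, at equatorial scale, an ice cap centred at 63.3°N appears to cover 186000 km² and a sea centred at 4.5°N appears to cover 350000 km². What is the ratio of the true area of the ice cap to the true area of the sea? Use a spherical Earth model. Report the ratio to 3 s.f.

Plate carrée has h = 1 and k = sec φ, giving areal scale sec φ; true area = (apparent area) · cos φ.
True area of ice cap: 186000 × cos(63.3°) = 186000 × 0.4493 = 83570 km².
True area of sea: 350000 × cos(4.5°) = 350000 × 0.9969 = 348900 km².
Ratio = 83570 / 348900 ≈ 0.240.

0.240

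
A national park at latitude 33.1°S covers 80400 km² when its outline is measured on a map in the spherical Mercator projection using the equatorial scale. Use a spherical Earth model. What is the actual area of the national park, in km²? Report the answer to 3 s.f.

Mercator is conformal, so the point scale is isotropic: h = k = sec φ = 1/cos φ.
Areal scale = k² = sec²φ = 1/cos²(33.1°) = 1/0.8377² = 1.425.
True area = apparent / (areal scale) = 80400 / 1.425 ≈ 56400 km².

56400 km²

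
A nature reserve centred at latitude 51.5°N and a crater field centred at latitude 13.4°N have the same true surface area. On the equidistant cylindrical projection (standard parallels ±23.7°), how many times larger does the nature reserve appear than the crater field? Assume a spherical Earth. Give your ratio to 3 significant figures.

In the equirectangular projection with standard parallel φ₀ = 23.7° (x = Rλ cos φ₀, y = Rφ), meridians are true-scale (h = 1) and the parallel scale is k = cos φ₀ / cos φ.
Areal scale at 51.5°: h·k = 1.000 × 1.471 = 1.471.
Areal scale at 13.4°: h·k = 1.000 × 0.9413 = 0.9413.
Ratio = 1.471/0.9413 ≈ 1.56.

1.56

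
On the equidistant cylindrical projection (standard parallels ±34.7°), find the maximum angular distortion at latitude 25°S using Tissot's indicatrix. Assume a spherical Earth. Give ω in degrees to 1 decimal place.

With standard parallel φ₀ = 34.7°, the equirectangular projection gives x = Rλ cos φ₀, y = Rφ, so h = 1 and k = cos 34.7° / cos φ.
At 25°: h = 1.000, k = 0.9071; principal scales a = 1.000, b = 0.9071.
sin(ω/2) = (a − b)/(a + b) = 0.09286/1.907 = 0.04869, so ω = 2 arcsin(0.04869) ≈ 5.6°.

5.6°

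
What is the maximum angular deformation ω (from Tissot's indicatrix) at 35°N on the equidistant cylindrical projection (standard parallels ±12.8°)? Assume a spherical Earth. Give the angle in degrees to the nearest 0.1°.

The equidistant cylindrical projection with φ₀ = 12.8° has h = 1 (meridians true) and k = cos φ₀ / cos φ along parallels.
At 35°: h = 1.000, k = 1.190; principal scales a = 1.190, b = 1.000.
sin(ω/2) = (a − b)/(a + b) = 0.1904/2.190 = 0.08694, so ω = 2 arcsin(0.08694) ≈ 10.0°.

10.0°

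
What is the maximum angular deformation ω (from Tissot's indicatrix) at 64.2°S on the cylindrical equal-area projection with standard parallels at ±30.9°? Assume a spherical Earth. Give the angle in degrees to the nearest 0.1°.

A cylindrical equal-area projection with standard parallel φ₀ has meridian scale h = cos φ / cos φ₀ and parallel scale k = cos φ₀ / cos φ (so areas are preserved, h·k = 1).
At 64.2°: h = 0.5072, k = 1.972; principal scales a = 1.972, b = 0.5072.
sin(ω/2) = (a − b)/(a + b) = 1.464/2.479 = 0.5907, so ω = 2 arcsin(0.5907) ≈ 72.4°.

72.4°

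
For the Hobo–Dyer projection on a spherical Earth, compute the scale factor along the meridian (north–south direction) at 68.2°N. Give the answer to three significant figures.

The Hobo–Dyer projection is cylindrical equal-area with φ₀ = 37.5°. Cylindrical equal-area (φ₀ = 37.5°): h = cos φ / cos 37.5° along meridians, k = cos 37.5° / cos φ along parallels; h·k = 1.
h = cos 68.2° / cos 37.5° = 0.3714/0.7934 = 0.4681.

0.468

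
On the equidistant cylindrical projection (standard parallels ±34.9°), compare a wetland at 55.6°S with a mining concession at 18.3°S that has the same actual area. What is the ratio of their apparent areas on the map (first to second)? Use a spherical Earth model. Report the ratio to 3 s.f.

In the equirectangular projection with standard parallel φ₀ = 34.9° (x = Rλ cos φ₀, y = Rφ), meridians are true-scale (h = 1) and the parallel scale is k = cos φ₀ / cos φ.
Areal scale at 55.6°: h·k = 1.000 × 1.452 = 1.452.
Areal scale at 18.3°: h·k = 1.000 × 0.8638 = 0.8638.
Ratio = 1.452/0.8638 ≈ 1.68.

1.68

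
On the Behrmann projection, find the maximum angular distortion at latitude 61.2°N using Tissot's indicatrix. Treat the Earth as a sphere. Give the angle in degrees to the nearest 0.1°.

The Behrmann projection is cylindrical equal-area with φ₀ = 30°. A cylindrical equal-area projection with standard parallel φ₀ has meridian scale h = cos φ / cos φ₀ and parallel scale k = cos φ₀ / cos φ (so areas are preserved, h·k = 1).
At 61.2°: h = 0.5563, k = 1.798; principal scales a = 1.798, b = 0.5563.
sin(ω/2) = (a − b)/(a + b) = 1.241/2.354 = 0.5274, so ω = 2 arcsin(0.5274) ≈ 63.7°.

63.7°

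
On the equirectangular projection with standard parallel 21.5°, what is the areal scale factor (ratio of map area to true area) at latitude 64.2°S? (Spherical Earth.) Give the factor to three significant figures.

With standard parallel φ₀ = 21.5°, the equirectangular projection gives x = Rλ cos φ₀, y = Rφ, so h = 1 and k = cos 21.5° / cos φ.
Areal scale = h·k = 1 × cos φ₀ / cos φ; at 64.2°, h = 1.000, k = 2.138, so h·k = 2.138.

2.14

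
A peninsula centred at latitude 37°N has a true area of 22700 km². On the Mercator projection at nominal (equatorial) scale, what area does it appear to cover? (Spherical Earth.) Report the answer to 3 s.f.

For Mercator, h = k = sec φ (a conformal cylindrical projection has a single point scale, 1/cos φ).
Areal scale = k² = sec²φ = 1/cos²(37°) = 1/0.7986² = 1.568.
Apparent area = 22700 × 1.568 ≈ 35600 km².

35600 km²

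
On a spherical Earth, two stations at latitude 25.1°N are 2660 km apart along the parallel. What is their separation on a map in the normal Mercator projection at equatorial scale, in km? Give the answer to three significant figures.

Mercator is conformal, so the point scale is isotropic: h = k = sec φ = 1/cos φ.
Along the parallel, k = sec 25.1° = 1/0.9056 = 1.104.
Map distance = 2660 × 1.104 ≈ 2940 km.

2940 km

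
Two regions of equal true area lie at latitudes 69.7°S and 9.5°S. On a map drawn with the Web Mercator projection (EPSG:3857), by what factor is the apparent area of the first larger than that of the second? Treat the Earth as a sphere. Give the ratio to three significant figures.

Mercator is conformal with k = sec φ, so areal scale = k² = sec²φ.
At 69.7°: sec²(69.7°) = 1/0.3469² = 8.308.
At 9.5°: sec²(9.5°) = 1/0.9863² = 1.028.
Ratio = 8.308/1.028 = cos²(9.5°)/cos²(69.7°) ≈ 8.08.

8.08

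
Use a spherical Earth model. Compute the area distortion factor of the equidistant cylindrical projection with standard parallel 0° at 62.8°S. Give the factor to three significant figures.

2.19

For the equirectangular projection with φ₀ = 0 (plate carrée), h = 1 along meridians and k = sec φ along parallels.
Areal scale = h·k = 1 × sec φ; at 62.8°, h = 1.000, k = 2.188, so h·k = 2.188.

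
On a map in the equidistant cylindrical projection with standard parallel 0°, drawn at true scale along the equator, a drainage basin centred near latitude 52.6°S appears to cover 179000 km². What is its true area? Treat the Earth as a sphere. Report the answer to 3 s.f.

109000 km²

In the plate carrée (x = Rλ, y = Rφ), meridians are true-scale (h = 1) and parallels are stretched by k = sec φ.
Areal scale = h·k = 1 × sec φ; at 52.6°, h = 1.000, k = 1.646, so h·k = 1.646.
True area = apparent / (areal scale) = 179000 / 1.646 ≈ 109000 km².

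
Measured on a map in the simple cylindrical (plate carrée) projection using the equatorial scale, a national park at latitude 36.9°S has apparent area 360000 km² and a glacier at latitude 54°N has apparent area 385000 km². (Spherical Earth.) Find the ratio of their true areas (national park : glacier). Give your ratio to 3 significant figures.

1.27

Plate carrée has h = 1 and k = sec φ, giving areal scale sec φ; true area = (apparent area) · cos φ.
True area of national park: 360000 × cos(36.9°) = 360000 × 0.7997 = 287900 km².
True area of glacier: 385000 × cos(54°) = 385000 × 0.5878 = 226300 km².
Ratio = 287900 / 226300 ≈ 1.27.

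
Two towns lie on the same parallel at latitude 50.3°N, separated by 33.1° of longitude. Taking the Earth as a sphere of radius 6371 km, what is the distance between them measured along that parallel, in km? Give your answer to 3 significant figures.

2350 km

Arc length along a parallel = R cos φ · Δλ (with Δλ in radians).
= 6371 × cos 50.3° × (33.1° × π/180) = 6371 × 0.6388 × 0.5777 ≈ 2350 km.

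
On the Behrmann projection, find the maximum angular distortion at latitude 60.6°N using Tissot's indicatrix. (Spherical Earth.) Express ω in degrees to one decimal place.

61.8°

Behrmann is a cylindrical equal-area projection with standard parallels at ±30°. For cylindrical equal-area with standard parallel φ₀, h = cos φ / cos φ₀ and k = cos φ₀ / cos φ, so h·k = 1.
At 60.6°: h = 0.5668, k = 1.764; principal scales a = 1.764, b = 0.5668.
sin(ω/2) = (a − b)/(a + b) = 1.197/2.331 = 0.5136, so ω = 2 arcsin(0.5136) ≈ 61.8°.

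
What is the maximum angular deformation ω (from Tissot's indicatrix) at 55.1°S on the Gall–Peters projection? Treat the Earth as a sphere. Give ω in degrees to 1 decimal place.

24.1°

Gall–Peters is a cylindrical equal-area projection with standard parallels at ±45°. For cylindrical equal-area with standard parallel φ₀, h = cos φ / cos φ₀ and k = cos φ₀ / cos φ, so h·k = 1.
At 55.1°: h = 0.8091, k = 1.236; principal scales a = 1.236, b = 0.8091.
sin(ω/2) = (a − b)/(a + b) = 0.4267/2.045 = 0.2087, so ω = 2 arcsin(0.2087) ≈ 24.1°.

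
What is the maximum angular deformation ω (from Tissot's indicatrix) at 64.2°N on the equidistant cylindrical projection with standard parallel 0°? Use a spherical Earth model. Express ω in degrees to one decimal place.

For the equirectangular projection with φ₀ = 0 (plate carrée), h = 1 along meridians and k = sec φ along parallels.
At 64.2°: h = 1.000, k = 2.298; principal scales a = 2.298, b = 1.000.
sin(ω/2) = (a − b)/(a + b) = 1.298/3.298 = 0.3935, so ω = 2 arcsin(0.3935) ≈ 46.3°.

46.3°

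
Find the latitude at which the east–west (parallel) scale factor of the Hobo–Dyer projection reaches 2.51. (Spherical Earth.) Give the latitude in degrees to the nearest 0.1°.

71.6°

The Hobo–Dyer projection is cylindrical equal-area with φ₀ = 37.5°. Cylindrical equal-area (φ₀ = 37.5°): h = cos φ / cos 37.5° along meridians, k = cos 37.5° / cos φ along parallels; h·k = 1.
k = cos φ₀ / cos φ = 2.51  ⇒  cos φ = cos 37.5° / 2.51 = 0.3161.
φ = arccos(0.3161) ≈ 71.6°.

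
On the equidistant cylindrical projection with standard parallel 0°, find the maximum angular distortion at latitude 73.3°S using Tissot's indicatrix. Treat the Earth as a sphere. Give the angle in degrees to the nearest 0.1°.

67.2°

In the plate carrée (x = Rλ, y = Rφ), meridians are true-scale (h = 1) and parallels are stretched by k = sec φ.
At 73.3°: h = 1.000, k = 3.480; principal scales a = 3.480, b = 1.000.
sin(ω/2) = (a − b)/(a + b) = 2.480/4.480 = 0.5536, so ω = 2 arcsin(0.5536) ≈ 67.2°.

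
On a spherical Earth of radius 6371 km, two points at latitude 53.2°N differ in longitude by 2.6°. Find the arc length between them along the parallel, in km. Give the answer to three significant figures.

173 km

Arc length along a parallel = R cos φ · Δλ (with Δλ in radians).
= 6371 × cos 53.2° × (2.6° × π/180) = 6371 × 0.5990 × 0.04538 ≈ 173 km.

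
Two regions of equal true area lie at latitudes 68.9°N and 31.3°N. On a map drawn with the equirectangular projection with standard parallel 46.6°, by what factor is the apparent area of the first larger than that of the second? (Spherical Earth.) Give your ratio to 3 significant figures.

2.37

In the equirectangular projection with standard parallel φ₀ = 46.6° (x = Rλ cos φ₀, y = Rφ), meridians are true-scale (h = 1) and the parallel scale is k = cos φ₀ / cos φ.
Areal scale at 68.9°: h·k = 1.000 × 1.909 = 1.909.
Areal scale at 31.3°: h·k = 1.000 × 0.8041 = 0.8041.
Ratio = 1.909/0.8041 ≈ 2.37.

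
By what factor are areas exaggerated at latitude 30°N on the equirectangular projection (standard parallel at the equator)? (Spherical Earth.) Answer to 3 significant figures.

In the plate carrée (x = Rλ, y = Rφ), meridians are true-scale (h = 1) and parallels are stretched by k = sec φ.
Areal scale = h·k = 1 × sec φ; at 30°, h = 1.000, k = 1.155, so h·k = 1.155.

1.15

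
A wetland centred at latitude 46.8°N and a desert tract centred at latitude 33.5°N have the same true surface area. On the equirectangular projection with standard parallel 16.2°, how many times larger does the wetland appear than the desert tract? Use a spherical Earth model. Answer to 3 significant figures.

With standard parallel φ₀ = 16.2°, the equirectangular projection gives x = Rλ cos φ₀, y = Rφ, so h = 1 and k = cos 16.2° / cos φ.
Areal scale at 46.8°: h·k = 1.000 × 1.403 = 1.403.
Areal scale at 33.5°: h·k = 1.000 × 1.152 = 1.152.
Ratio = 1.403/1.152 ≈ 1.22.

1.22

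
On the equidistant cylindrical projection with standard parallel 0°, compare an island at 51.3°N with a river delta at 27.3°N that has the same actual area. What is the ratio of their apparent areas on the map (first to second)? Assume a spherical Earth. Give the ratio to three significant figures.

1.42

In the plate carrée (x = Rλ, y = Rφ), meridians are true-scale (h = 1) and parallels are stretched by k = sec φ.
Areal scale at 51.3°: h·k = 1.000 × 1.599 = 1.599.
Areal scale at 27.3°: h·k = 1.000 × 1.125 = 1.125.
Ratio = 1.599/1.125 ≈ 1.42.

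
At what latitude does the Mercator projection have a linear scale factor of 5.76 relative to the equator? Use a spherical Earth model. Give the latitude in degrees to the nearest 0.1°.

80.0°

Mercator scale is k = sec φ = 1/cos φ.
1/cos φ = 5.76  ⇒  cos φ = 0.1736  ⇒  φ = arccos(0.1736) ≈ 80.0°.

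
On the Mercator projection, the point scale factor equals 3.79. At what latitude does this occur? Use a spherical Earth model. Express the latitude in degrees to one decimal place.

Mercator scale is k = sec φ = 1/cos φ.
1/cos φ = 3.79  ⇒  cos φ = 0.2639  ⇒  φ = arccos(0.2639) ≈ 74.7°.

74.7°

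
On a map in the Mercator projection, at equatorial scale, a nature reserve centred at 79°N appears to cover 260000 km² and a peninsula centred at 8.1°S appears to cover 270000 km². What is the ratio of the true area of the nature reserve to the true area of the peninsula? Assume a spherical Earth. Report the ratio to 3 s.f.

0.0358

Since Mercator area scale is 1/cos²φ, the true area equals the apparent area multiplied by cos²φ.
True area of nature reserve: 260000 × cos²(79°) = 260000 × 0.03641 = 9466 km².
True area of peninsula: 270000 × cos²(8.1°) = 270000 × 0.9801 = 264600 km².
Ratio = 9466 / 264600 ≈ 0.0358.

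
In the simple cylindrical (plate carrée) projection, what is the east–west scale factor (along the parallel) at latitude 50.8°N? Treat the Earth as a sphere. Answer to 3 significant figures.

1.58

In the plate carrée (x = Rλ, y = Rφ), meridians are true-scale (h = 1) and parallels are stretched by k = sec φ.
k = 1/cos 50.8° = 1/0.6320 = 1.582.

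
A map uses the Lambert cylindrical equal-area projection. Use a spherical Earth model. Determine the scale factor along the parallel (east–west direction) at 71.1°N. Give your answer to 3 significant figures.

The Lambert cylindrical equal-area projection is the cylindrical equal-area projection with its standard parallel at the equator (φ₀ = 0). For cylindrical equal-area with standard parallel φ₀, h = cos φ / cos φ₀ and k = cos φ₀ / cos φ, so h·k = 1.
k = cos 0° / cos 71.1° = 1.000/0.3239 = 3.087.

3.09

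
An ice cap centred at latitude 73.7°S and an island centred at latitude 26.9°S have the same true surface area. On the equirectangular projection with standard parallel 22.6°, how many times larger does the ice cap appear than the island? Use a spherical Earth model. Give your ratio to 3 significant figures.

The equidistant cylindrical projection with φ₀ = 22.6° has h = 1 (meridians true) and k = cos φ₀ / cos φ along parallels.
Areal scale at 73.7°: h·k = 1.000 × 3.289 = 3.289.
Areal scale at 26.9°: h·k = 1.000 × 1.035 = 1.035.
Ratio = 3.289/1.035 ≈ 3.18.

3.18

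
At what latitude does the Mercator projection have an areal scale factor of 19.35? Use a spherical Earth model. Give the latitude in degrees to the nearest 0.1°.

76.9°

Mercator areal scale is sec²φ.
sec²φ = 19.35  ⇒  cos²φ = 0.05168  ⇒  cos φ = 0.2273.
φ = arccos(0.2273) ≈ 76.9°.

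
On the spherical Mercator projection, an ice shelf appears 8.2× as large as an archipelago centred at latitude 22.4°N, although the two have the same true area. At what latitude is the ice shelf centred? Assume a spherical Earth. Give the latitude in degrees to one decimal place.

71.2°

On Mercator, (apparent₁)/(apparent₂) = sec²φ₁ / sec²φ₂ when true areas are equal.
cos²φ₂ / cos²φ₁ = 8.2  ⇒  cos φ₁ = cos 22.4° / √8.2 = 0.9245/2.864 = 0.3229.
φ₁ = arccos(0.3229) ≈ 71.2°.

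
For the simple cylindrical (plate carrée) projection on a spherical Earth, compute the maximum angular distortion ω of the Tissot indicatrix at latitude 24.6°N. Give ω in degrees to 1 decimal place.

For the equirectangular projection with φ₀ = 0 (plate carrée), h = 1 along meridians and k = sec φ along parallels.
At 24.6°: h = 1.000, k = 1.100; principal scales a = 1.100, b = 1.000.
sin(ω/2) = (a − b)/(a + b) = 0.09982/2.100 = 0.04754, so ω = 2 arcsin(0.04754) ≈ 5.4°.

5.4°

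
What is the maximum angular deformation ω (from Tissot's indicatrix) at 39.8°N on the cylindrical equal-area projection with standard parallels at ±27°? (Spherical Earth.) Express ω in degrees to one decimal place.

For cylindrical equal-area with standard parallel φ₀, h = cos φ / cos φ₀ and k = cos φ₀ / cos φ, so h·k = 1.
At 39.8°: h = 0.8623, k = 1.160; principal scales a = 1.160, b = 0.8623.
sin(ω/2) = (a − b)/(a + b) = 0.2975/2.022 = 0.1471, so ω = 2 arcsin(0.1471) ≈ 16.9°.

16.9°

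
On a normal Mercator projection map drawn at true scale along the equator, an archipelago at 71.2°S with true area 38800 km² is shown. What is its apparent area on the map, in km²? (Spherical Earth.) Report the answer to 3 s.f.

For Mercator, h = k = sec φ (a conformal cylindrical projection has a single point scale, 1/cos φ).
Areal scale = k² = sec²φ = 1/cos²(71.2°) = 1/0.3223² = 9.629.
Apparent area = 38800 × 9.629 ≈ 374000 km².

374000 km²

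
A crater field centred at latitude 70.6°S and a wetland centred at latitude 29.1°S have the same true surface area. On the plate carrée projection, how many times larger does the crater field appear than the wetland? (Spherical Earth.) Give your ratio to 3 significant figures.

Plate carrée maps x = Rλ, y = Rφ. The meridian scale is h = 1 and the parallel scale is k = 1/cos φ = sec φ.
Areal scale at 70.6°: h·k = 1.000 × 3.011 = 3.011.
Areal scale at 29.1°: h·k = 1.000 × 1.144 = 1.144.
Ratio = 3.011/1.144 ≈ 2.63.

2.63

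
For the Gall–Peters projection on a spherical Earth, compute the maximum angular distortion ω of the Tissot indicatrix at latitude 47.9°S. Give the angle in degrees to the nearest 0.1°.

6.1°

The Gall–Peters projection is cylindrical equal-area with φ₀ = 45°. Cylindrical equal-area (φ₀ = 45°): h = cos φ / cos 45° along meridians, k = cos 45° / cos φ along parallels; h·k = 1.
At 47.9°: h = 0.9481, k = 1.055; principal scales a = 1.055, b = 0.9481.
sin(ω/2) = (a − b)/(a + b) = 0.1066/2.003 = 0.05322, so ω = 2 arcsin(0.05322) ≈ 6.1°.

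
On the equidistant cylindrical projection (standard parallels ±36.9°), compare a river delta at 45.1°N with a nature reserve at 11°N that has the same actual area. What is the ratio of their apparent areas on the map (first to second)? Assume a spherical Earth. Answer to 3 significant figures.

1.39

In the equirectangular projection with standard parallel φ₀ = 36.9° (x = Rλ cos φ₀, y = Rφ), meridians are true-scale (h = 1) and the parallel scale is k = cos φ₀ / cos φ.
Areal scale at 45.1°: h·k = 1.000 × 1.133 = 1.133.
Areal scale at 11°: h·k = 1.000 × 0.8147 = 0.8147.
Ratio = 1.133/0.8147 ≈ 1.39.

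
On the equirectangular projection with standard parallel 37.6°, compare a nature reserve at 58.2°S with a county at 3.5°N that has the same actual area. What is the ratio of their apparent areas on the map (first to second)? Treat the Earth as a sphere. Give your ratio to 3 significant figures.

With standard parallel φ₀ = 37.6°, the equirectangular projection gives x = Rλ cos φ₀, y = Rφ, so h = 1 and k = cos 37.6° / cos φ.
Areal scale at 58.2°: h·k = 1.000 × 1.504 = 1.504.
Areal scale at 3.5°: h·k = 1.000 × 0.7938 = 0.7938.
Ratio = 1.504/0.7938 ≈ 1.89.

1.89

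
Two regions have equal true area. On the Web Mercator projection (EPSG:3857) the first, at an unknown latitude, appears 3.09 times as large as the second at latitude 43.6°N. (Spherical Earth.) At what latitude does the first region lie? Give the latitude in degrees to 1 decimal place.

65.7°

For equal true areas on Mercator, apparent areas scale as sec²φ, so the ratio is cos²φ₂ / cos²φ₁.
cos²φ₂ / cos²φ₁ = 3.09  ⇒  cos φ₁ = cos 43.6° / √3.09 = 0.7242/1.758 = 0.4120.
φ₁ = arccos(0.4120) ≈ 65.7°.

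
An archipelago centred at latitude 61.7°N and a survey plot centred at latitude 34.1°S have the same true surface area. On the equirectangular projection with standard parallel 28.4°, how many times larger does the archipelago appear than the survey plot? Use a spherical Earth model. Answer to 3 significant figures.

The equidistant cylindrical projection with φ₀ = 28.4° has h = 1 (meridians true) and k = cos φ₀ / cos φ along parallels.
Areal scale at 61.7°: h·k = 1.000 × 1.855 = 1.855.
Areal scale at 34.1°: h·k = 1.000 × 1.062 = 1.062.
Ratio = 1.855/1.062 ≈ 1.75.

1.75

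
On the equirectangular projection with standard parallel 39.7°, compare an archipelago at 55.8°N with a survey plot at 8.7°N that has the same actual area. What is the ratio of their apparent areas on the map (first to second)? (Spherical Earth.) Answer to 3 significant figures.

In the equirectangular projection with standard parallel φ₀ = 39.7° (x = Rλ cos φ₀, y = Rφ), meridians are true-scale (h = 1) and the parallel scale is k = cos φ₀ / cos φ.
Areal scale at 55.8°: h·k = 1.000 × 1.369 = 1.369.
Areal scale at 8.7°: h·k = 1.000 × 0.7784 = 0.7784.
Ratio = 1.369/0.7784 ≈ 1.76.

1.76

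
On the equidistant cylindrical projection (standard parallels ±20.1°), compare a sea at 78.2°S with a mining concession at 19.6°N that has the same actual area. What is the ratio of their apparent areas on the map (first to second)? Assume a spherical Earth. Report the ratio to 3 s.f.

The equidistant cylindrical projection with φ₀ = 20.1° has h = 1 (meridians true) and k = cos φ₀ / cos φ along parallels.
Areal scale at 78.2°: h·k = 1.000 × 4.592 = 4.592.
Areal scale at 19.6°: h·k = 1.000 × 0.9969 = 0.9969.
Ratio = 4.592/0.9969 ≈ 4.61.

4.61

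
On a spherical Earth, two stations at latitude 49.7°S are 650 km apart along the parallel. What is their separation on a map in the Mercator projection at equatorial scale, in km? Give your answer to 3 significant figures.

Mercator is conformal, so the point scale is isotropic: h = k = sec φ = 1/cos φ.
Along the parallel, k = sec 49.7° = 1/0.6468 = 1.546.
Map distance = 650 × 1.546 ≈ 1000 km.

1000 km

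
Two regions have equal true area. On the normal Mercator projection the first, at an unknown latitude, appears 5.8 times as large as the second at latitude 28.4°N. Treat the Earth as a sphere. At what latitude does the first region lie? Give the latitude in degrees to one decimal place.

For equal true areas on Mercator, apparent areas scale as sec²φ, so the ratio is cos²φ₂ / cos²φ₁.
cos²φ₂ / cos²φ₁ = 5.8  ⇒  cos φ₁ = cos 28.4° / √5.8 = 0.8796/2.408 = 0.3653.
φ₁ = arccos(0.3653) ≈ 68.6°.

68.6°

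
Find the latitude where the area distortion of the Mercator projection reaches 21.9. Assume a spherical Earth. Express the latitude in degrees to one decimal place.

77.7°

Mercator areal scale is sec²φ.
sec²φ = 21.9  ⇒  cos²φ = 0.04566  ⇒  cos φ = 0.2137.
φ = arccos(0.2137) ≈ 77.7°.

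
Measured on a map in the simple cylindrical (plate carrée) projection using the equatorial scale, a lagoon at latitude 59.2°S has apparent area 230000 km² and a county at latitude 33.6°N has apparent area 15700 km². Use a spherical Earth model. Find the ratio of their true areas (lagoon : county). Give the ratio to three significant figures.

On the plate carrée, areal scale = h·k = 1 × sec φ, so true area = apparent × cos φ.
True area of lagoon: 230000 × cos(59.2°) = 230000 × 0.5120 = 117800 km².
True area of county: 15700 × cos(33.6°) = 15700 × 0.8329 = 13080 km².
Ratio = 117800 / 13080 ≈ 9.01.

9.01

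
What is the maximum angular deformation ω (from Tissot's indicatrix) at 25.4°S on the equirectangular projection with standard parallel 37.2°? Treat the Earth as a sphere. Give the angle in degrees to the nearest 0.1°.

7.2°

The equidistant cylindrical projection with φ₀ = 37.2° has h = 1 (meridians true) and k = cos φ₀ / cos φ along parallels.
At 25.4°: h = 1.000, k = 0.8818; principal scales a = 1.000, b = 0.8818.
sin(ω/2) = (a − b)/(a + b) = 0.1182/1.882 = 0.06283, so ω = 2 arcsin(0.06283) ≈ 7.2°.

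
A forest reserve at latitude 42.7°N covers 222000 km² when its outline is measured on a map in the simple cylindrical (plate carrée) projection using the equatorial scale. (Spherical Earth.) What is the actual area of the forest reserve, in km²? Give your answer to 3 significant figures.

163000 km²

Plate carrée maps x = Rλ, y = Rφ. The meridian scale is h = 1 and the parallel scale is k = 1/cos φ = sec φ.
Areal scale = h·k = 1 × sec φ; at 42.7°, h = 1.000, k = 1.361, so h·k = 1.361.
True area = apparent / (areal scale) = 222000 / 1.361 ≈ 163000 km².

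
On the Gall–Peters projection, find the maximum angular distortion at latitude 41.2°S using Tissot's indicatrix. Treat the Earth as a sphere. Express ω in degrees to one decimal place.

7.1°

The Gall–Peters projection is cylindrical equal-area with φ₀ = 45°. A cylindrical equal-area projection with standard parallel φ₀ has meridian scale h = cos φ / cos φ₀ and parallel scale k = cos φ₀ / cos φ (so areas are preserved, h·k = 1).
At 41.2°: h = 1.064, k = 0.9398; principal scales a = 1.064, b = 0.9398.
sin(ω/2) = (a − b)/(a + b) = 0.1243/2.004 = 0.06203, so ω = 2 arcsin(0.06203) ≈ 7.1°.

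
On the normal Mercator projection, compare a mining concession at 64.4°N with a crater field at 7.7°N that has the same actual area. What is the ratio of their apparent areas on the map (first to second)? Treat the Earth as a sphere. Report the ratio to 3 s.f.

5.26

Mercator areal scale is sec²φ.
At 64.4°: sec²(64.4°) = 1/0.4321² = 5.356.
At 7.7°: sec²(7.7°) = 1/0.9910² = 1.018.
Ratio = 5.356/1.018 = cos²(7.7°)/cos²(64.4°) ≈ 5.26.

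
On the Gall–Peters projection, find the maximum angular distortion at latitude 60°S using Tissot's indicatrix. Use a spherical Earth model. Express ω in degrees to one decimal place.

38.9°

Gall–Peters is a cylindrical equal-area projection with standard parallels at ±45°. For cylindrical equal-area with standard parallel φ₀, h = cos φ / cos φ₀ and k = cos φ₀ / cos φ, so h·k = 1.
At 60°: h = 0.7071, k = 1.414; principal scales a = 1.414, b = 0.7071.
sin(ω/2) = (a − b)/(a + b) = 0.7071/2.121 = 0.3333, so ω = 2 arcsin(0.3333) ≈ 38.9°.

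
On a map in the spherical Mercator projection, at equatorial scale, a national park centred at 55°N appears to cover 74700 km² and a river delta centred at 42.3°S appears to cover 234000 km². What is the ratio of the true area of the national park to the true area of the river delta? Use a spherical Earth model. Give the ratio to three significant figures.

0.192

Since Mercator area scale is 1/cos²φ, the true area equals the apparent area multiplied by cos²φ.
True area of national park: 74700 × cos²(55°) = 74700 × 0.3290 = 24580 km².
True area of river delta: 234000 × cos²(42.3°) = 234000 × 0.5471 = 128000 km².
Ratio = 24580 / 128000 ≈ 0.192.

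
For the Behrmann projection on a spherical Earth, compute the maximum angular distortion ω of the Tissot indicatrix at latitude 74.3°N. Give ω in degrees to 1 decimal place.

The Behrmann projection is cylindrical equal-area with φ₀ = 30°. For cylindrical equal-area with standard parallel φ₀, h = cos φ / cos φ₀ and k = cos φ₀ / cos φ, so h·k = 1.
At 74.3°: h = 0.3125, k = 3.200; principal scales a = 3.200, b = 0.3125.
sin(ω/2) = (a − b)/(a + b) = 2.888/3.513 = 0.8221, so ω = 2 arcsin(0.8221) ≈ 110.6°.

110.6°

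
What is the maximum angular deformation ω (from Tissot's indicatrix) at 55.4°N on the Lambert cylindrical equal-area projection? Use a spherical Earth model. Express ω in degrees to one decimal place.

61.6°

The Lambert cylindrical equal-area projection is the cylindrical equal-area projection with its standard parallel at the equator (φ₀ = 0). Cylindrical equal-area (φ₀ = 0°): h = cos φ / cos 0° along meridians, k = cos 0° / cos φ along parallels; h·k = 1.
At 55.4°: h = 0.5678, k = 1.761; principal scales a = 1.761, b = 0.5678.
sin(ω/2) = (a − b)/(a + b) = 1.193/2.329 = 0.5123, so ω = 2 arcsin(0.5123) ≈ 61.6°.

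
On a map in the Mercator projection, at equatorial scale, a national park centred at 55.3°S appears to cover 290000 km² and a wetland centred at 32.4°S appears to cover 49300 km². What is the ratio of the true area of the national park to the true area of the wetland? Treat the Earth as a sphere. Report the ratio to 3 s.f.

Since Mercator area scale is 1/cos²φ, the true area equals the apparent area multiplied by cos²φ.
True area of national park: 290000 × cos²(55.3°) = 290000 × 0.3241 = 93980 km².
True area of wetland: 49300 × cos²(32.4°) = 49300 × 0.7129 = 35150 km².
Ratio = 93980 / 35150 ≈ 2.67.

2.67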